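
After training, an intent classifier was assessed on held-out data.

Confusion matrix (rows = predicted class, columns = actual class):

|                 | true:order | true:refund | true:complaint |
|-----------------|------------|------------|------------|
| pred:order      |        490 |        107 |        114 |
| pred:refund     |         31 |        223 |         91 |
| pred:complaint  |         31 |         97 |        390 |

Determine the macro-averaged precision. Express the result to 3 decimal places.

Per-class precision (TP/(TP+FP)):
  order: TP=490, FP=107+114=221 → 490/711 = 0.6892
  refund: TP=223, FP=31+91=122 → 223/345 = 0.6464
  complaint: TP=390, FP=31+97=128 → 390/518 = 0.7529
Macro-precision = mean = (0.6892 + 0.6464 + 0.7529) / 3 = 0.696

0.696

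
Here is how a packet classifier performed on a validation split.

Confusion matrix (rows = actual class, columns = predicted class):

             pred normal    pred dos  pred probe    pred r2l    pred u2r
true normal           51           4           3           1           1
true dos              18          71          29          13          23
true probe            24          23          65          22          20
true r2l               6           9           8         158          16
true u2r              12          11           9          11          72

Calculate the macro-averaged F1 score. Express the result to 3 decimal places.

Per-class F1 score (2·TP/(2·TP+FP+FN)):
  normal: TP=51, FP=18+24+6+12=60, FN=4+3+1+1=9 → 102/171 = 0.5965
  dos: TP=71, FP=4+23+9+11=47, FN=18+29+13+23=83 → 142/272 = 0.5221
  probe: TP=65, FP=3+29+8+9=49, FN=24+23+22+20=89 → 130/268 = 0.4851
  r2l: TP=158, FP=1+13+22+11=47, FN=6+9+8+16=39 → 316/402 = 0.7861
  u2r: TP=72, FP=1+23+20+16=60, FN=12+11+9+11=43 → 144/247 = 0.5830
Macro-F1 score = mean = (0.5965 + 0.5221 + 0.4851 + 0.7861 + 0.5830) / 5 = 0.595

0.595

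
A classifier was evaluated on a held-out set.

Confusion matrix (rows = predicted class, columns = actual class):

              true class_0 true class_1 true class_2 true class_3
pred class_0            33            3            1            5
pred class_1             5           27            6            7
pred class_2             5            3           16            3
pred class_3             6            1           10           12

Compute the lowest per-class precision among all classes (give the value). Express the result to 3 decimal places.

0.414

Per-class precision (TP/(TP+FP)):
  class_0: TP=33, FP=3+1+5=9 → 33/42 = 0.7857
  class_1: TP=27, FP=5+6+7=18 → 27/45 = 0.6000
  class_2: TP=16, FP=5+3+3=11 → 16/27 = 0.5926
  class_3: TP=12, FP=6+1+10=17 → 12/29 = 0.4138
Lowest is class 'class_3' with precision = 0.414.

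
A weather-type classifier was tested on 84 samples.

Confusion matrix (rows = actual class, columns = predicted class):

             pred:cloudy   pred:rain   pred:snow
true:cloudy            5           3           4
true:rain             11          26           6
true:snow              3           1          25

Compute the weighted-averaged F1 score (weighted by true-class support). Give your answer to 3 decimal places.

Per-class F1 score (2·TP/(2·TP+FP+FN)):
  cloudy: TP=5, FP=11+3=14, FN=3+4=7 → 10/31 = 0.3226
  rain: TP=26, FP=3+1=4, FN=11+6=17 → 52/73 = 0.7123
  snow: TP=25, FP=4+6=10, FN=3+1=4 → 50/64 = 0.7813
Weighted-F1 score = Σ (supportᵢ/N)·F1 scoreᵢ with N=84: (12/84)·0.3226 + (43/84)·0.7123 + (29/84)·0.7813 = 0.680

0.680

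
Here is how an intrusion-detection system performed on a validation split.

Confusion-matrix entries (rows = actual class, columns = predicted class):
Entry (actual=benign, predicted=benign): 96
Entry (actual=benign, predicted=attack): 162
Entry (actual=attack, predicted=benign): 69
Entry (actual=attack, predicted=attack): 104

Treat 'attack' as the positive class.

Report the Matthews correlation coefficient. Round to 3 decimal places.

-0.027

MCC = (TP·TN − FP·FN) / √((TP+FP)(TP+FN)(TN+FP)(TN+FN))
Numerator = 104·96 − 162·69 = -1194
Denominator = √(266·173·258·165) = √1958986260 = 44260.4367
MCC = -1194 / 44260.4367 = -0.027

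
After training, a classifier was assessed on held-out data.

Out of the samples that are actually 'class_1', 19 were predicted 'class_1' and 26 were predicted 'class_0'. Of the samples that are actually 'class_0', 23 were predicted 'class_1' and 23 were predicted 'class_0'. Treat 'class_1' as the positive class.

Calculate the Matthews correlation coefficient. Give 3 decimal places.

-0.078

MCC = (TP·TN − FP·FN) / √((TP+FP)(TP+FN)(TN+FP)(TN+FN))
Numerator = 19·23 − 23·26 = -161
Denominator = √(42·45·46·49) = √4260060 = 2063.9913
MCC = -161 / 2063.9913 = -0.078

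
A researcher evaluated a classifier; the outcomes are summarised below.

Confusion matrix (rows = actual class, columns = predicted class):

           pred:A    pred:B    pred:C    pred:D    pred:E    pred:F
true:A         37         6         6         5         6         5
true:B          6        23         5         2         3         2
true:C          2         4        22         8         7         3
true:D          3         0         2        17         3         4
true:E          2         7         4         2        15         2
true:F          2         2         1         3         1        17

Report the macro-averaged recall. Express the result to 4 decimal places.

0.5529

Per-class recall (TP/(TP+FN)):
  A: TP=37, FN=6+6+5+6+5=28 → 37/65 = 0.56923
  B: TP=23, FN=6+5+2+3+2=18 → 23/41 = 0.56098
  C: TP=22, FN=2+4+8+7+3=24 → 22/46 = 0.47826
  D: TP=17, FN=3+0+2+3+4=12 → 17/29 = 0.58621
  E: TP=15, FN=2+7+4+2+2=17 → 15/32 = 0.46875
  F: TP=17, FN=2+2+1+3+1=9 → 17/26 = 0.65385
Macro-recall = mean = (0.56923 + 0.56098 + 0.47826 + 0.58621 + 0.46875 + 0.65385) / 6 = 0.5529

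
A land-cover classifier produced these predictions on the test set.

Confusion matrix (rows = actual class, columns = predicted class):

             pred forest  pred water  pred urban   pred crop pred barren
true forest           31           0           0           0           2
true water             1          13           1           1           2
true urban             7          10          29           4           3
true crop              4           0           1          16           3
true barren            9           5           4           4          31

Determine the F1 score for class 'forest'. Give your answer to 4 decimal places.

One-vs-rest for 'forest': TP = diagonal; FP = other classes predicted 'forest'; FN = 'forest' predicted as other.
F1 score = 2·TP/(2·TP+FP+FN).
forest: TP=31, FP=1+7+4+9=21, FN=0+0+0+2=2 → 62/85 = 0.72941

0.7294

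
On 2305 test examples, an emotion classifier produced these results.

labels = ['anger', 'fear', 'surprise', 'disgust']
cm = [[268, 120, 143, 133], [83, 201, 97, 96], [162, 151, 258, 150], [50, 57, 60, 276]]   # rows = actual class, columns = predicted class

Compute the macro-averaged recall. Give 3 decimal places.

Per-class recall (TP/(TP+FN)):
  anger: TP=268, FN=120+143+133=396 → 268/664 = 0.4036
  fear: TP=201, FN=83+97+96=276 → 201/477 = 0.4214
  surprise: TP=258, FN=162+151+150=463 → 258/721 = 0.3578
  disgust: TP=276, FN=50+57+60=167 → 276/443 = 0.6230
Macro-recall = mean = (0.4036 + 0.4214 + 0.3578 + 0.6230) / 4 = 0.451

0.451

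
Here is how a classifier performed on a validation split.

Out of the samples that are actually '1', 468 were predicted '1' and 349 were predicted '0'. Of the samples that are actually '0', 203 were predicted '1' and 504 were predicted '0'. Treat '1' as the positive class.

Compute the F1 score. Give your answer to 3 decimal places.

0.629

Precision = TP/(TP+FP) = 468/671 = 0.6975
Recall = TP/(TP+FN) = 468/817 = 0.5728
F1 = 2·TP/(2·TP+FP+FN) = 936/1488 = 0.629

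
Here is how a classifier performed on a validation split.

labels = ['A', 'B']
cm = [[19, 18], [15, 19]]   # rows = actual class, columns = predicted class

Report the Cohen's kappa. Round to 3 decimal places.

Observed agreement pₒ = trace/N = 38/71 = 0.5352
Expected agreement pₑ = Σ (rowᵢ·colᵢ)/N² = (37·34 + 34·37)/71² = 0.4991
κ = (pₒ − pₑ)/(1 − pₑ) = (0.5352 − 0.4991)/(1 − 0.4991) = 0.072

0.072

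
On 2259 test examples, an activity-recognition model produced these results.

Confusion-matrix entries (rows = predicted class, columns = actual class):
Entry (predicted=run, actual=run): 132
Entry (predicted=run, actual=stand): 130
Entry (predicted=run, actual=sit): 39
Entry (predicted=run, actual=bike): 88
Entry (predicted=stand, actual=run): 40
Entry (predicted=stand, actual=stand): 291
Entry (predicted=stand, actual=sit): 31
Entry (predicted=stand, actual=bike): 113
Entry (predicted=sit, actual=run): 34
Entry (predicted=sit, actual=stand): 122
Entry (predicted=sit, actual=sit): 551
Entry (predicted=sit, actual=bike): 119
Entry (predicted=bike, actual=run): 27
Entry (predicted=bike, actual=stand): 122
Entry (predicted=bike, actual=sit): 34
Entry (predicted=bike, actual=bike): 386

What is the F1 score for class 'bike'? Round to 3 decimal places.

F1 score = 2·TP/(2·TP+FP+FN).
bike: TP=386, FP=27+122+34=183, FN=88+113+119=320 → 772/1275 = 0.6055

0.605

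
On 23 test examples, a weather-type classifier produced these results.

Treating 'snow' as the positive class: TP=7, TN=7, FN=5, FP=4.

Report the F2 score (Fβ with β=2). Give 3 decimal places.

Fβ = (1+β²)·TP / ((1+β²)·TP + β²·FN + FP), with β²=4
= 5·7 / (5·7 + 4·5 + 4) = 0.593

0.593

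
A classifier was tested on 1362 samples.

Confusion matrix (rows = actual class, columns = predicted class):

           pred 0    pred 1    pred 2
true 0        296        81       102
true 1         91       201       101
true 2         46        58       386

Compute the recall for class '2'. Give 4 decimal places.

recall = TP/(TP+FN).
2: TP=386, FN=46+58=104 → 386/490 = 0.78776

0.7878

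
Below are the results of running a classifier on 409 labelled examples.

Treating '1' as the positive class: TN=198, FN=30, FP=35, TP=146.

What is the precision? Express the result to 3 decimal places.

0.807

Precision = TP/(TP+FP) = 146/(146+35) = 146/181 = 0.807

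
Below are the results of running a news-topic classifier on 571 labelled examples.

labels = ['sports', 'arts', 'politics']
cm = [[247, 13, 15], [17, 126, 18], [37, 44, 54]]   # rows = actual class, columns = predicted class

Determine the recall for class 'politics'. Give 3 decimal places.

Treat 'politics' as positive and all other classes as negative.
recall = TP/(TP+FN).
politics: TP=54, FN=37+44=81 → 54/135 = 0.4000

0.400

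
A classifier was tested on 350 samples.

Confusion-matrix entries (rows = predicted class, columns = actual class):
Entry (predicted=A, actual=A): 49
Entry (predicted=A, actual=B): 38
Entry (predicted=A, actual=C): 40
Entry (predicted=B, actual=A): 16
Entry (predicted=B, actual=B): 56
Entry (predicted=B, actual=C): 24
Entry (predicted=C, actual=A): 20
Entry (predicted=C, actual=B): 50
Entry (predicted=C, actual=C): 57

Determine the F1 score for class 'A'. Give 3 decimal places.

0.462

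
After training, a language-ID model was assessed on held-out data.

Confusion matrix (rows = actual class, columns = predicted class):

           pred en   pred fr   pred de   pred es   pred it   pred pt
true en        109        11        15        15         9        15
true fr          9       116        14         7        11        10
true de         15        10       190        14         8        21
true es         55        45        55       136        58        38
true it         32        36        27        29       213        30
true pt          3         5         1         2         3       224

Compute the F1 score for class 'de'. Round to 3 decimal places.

F1 score = 2·TP/(2·TP+FP+FN).
de: TP=190, FP=15+14+55+27+1=112, FN=15+10+14+8+21=68 → 380/560 = 0.6786

0.679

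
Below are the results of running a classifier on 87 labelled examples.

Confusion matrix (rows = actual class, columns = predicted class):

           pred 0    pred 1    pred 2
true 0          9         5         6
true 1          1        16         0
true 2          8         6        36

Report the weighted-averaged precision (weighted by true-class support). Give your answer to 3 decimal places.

0.723

Per-class precision (TP/(TP+FP)):
  0: TP=9, FP=1+8=9 → 9/18 = 0.5000
  1: TP=16, FP=5+6=11 → 16/27 = 0.5926
  2: TP=36, FP=6+0=6 → 36/42 = 0.8571
Weighted-precision = Σ (supportᵢ/N)·precisionᵢ with N=87: (20/87)·0.5000 + (17/87)·0.5926 + (50/87)·0.8571 = 0.723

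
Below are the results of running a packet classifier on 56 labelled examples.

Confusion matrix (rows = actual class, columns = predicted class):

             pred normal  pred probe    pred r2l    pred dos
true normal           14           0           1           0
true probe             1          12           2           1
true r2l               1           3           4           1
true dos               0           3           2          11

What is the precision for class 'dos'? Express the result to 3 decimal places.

precision = TP/(TP+FP).
dos: TP=11, FP=0+1+1=2 → 11/13 = 0.8462

0.846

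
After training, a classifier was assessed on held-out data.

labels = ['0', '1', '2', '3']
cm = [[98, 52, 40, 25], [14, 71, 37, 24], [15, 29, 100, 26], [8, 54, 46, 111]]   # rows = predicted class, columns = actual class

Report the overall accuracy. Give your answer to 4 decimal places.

0.5067

Accuracy = trace / total = (98+71+100+111=380) / 750 = 380/750 = 0.5067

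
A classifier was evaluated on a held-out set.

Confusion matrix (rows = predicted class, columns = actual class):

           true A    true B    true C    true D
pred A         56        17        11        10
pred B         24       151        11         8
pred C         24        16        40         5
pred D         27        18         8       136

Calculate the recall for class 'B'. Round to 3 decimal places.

0.748

Treat 'B' as positive and all other classes as negative.
recall = TP/(TP+FN).
B: TP=151, FN=17+16+18=51 → 151/202 = 0.7475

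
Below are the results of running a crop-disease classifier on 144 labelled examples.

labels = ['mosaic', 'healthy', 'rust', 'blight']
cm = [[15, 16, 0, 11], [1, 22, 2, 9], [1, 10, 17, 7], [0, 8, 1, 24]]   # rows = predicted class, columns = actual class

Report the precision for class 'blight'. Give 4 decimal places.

One-vs-rest for 'blight': TP = diagonal; FP = other classes predicted 'blight'; FN = 'blight' predicted as other.
precision = TP/(TP+FP).
blight: TP=24, FP=0+8+1=9 → 24/33 = 0.72727

0.7273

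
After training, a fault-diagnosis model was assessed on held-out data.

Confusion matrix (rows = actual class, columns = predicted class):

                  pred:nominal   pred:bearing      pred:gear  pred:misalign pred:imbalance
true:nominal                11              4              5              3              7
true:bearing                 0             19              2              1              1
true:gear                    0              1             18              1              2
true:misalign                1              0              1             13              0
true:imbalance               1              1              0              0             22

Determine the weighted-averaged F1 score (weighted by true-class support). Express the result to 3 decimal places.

0.708

Per-class F1 score (2·TP/(2·TP+FP+FN)):
  nominal: TP=11, FP=0+0+1+1=2, FN=4+5+3+7=19 → 22/43 = 0.5116
  bearing: TP=19, FP=4+1+0+1=6, FN=0+2+1+1=4 → 38/48 = 0.7917
  gear: TP=18, FP=5+2+1+0=8, FN=0+1+1+2=4 → 36/48 = 0.7500
  misalign: TP=13, FP=3+1+1+0=5, FN=1+0+1+0=2 → 26/33 = 0.7879
  imbalance: TP=22, FP=7+1+2+0=10, FN=1+1+0+0=2 → 44/56 = 0.7857
Weighted-F1 score = Σ (supportᵢ/N)·F1 scoreᵢ with N=114: (30/114)·0.5116 + (23/114)·0.7917 + (22/114)·0.7500 + (15/114)·0.7879 + (24/114)·0.7857 = 0.708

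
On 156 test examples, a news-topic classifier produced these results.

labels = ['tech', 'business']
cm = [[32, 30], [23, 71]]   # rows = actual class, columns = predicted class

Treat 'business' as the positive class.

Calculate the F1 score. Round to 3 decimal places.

Precision = TP/(TP+FP) = 71/101 = 0.7030
Recall = TP/(TP+FN) = 71/94 = 0.7553
F1 = 2·TP/(2·TP+FP+FN) = 142/195 = 0.728

0.728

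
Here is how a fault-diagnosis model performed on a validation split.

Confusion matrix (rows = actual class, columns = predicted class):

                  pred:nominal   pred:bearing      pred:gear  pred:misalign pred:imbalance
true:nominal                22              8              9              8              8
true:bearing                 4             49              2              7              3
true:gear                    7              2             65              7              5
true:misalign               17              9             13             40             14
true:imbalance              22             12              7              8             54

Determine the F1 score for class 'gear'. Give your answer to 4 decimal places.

Take TP from the diagonal, FP from the rest of the 'gear' prediction marginal, FN from the rest of the 'gear' actual marginal.
F1 score = 2·TP/(2·TP+FP+FN).
gear: TP=65, FP=9+2+13+7=31, FN=7+2+7+5=21 → 130/182 = 0.71429

0.7143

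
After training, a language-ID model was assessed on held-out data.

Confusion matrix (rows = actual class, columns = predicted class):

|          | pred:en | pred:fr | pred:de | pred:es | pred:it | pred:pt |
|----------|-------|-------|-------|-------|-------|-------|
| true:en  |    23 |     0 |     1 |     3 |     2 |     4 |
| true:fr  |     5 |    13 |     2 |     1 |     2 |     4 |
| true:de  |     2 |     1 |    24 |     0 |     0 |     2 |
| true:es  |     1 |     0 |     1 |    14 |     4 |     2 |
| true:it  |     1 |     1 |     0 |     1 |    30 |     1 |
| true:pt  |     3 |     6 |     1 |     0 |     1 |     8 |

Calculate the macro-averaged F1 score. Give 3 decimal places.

0.658

Per-class F1 score (2·TP/(2·TP+FP+FN)):
  en: TP=23, FP=5+2+1+1+3=12, FN=0+1+3+2+4=10 → 46/68 = 0.6765
  fr: TP=13, FP=0+1+0+1+6=8, FN=5+2+1+2+4=14 → 26/48 = 0.5417
  de: TP=24, FP=1+2+1+0+1=5, FN=2+1+0+0+2=5 → 48/58 = 0.8276
  es: TP=14, FP=3+1+0+1+0=5, FN=1+0+1+4+2=8 → 28/41 = 0.6829
  it: TP=30, FP=2+2+0+4+1=9, FN=1+1+0+1+1=4 → 60/73 = 0.8219
  pt: TP=8, FP=4+4+2+2+1=13, FN=3+6+1+0+1=11 → 16/40 = 0.4000
Macro-F1 score = mean = (0.6765 + 0.5417 + 0.8276 + 0.6829 + 0.8219 + 0.4000) / 6 = 0.658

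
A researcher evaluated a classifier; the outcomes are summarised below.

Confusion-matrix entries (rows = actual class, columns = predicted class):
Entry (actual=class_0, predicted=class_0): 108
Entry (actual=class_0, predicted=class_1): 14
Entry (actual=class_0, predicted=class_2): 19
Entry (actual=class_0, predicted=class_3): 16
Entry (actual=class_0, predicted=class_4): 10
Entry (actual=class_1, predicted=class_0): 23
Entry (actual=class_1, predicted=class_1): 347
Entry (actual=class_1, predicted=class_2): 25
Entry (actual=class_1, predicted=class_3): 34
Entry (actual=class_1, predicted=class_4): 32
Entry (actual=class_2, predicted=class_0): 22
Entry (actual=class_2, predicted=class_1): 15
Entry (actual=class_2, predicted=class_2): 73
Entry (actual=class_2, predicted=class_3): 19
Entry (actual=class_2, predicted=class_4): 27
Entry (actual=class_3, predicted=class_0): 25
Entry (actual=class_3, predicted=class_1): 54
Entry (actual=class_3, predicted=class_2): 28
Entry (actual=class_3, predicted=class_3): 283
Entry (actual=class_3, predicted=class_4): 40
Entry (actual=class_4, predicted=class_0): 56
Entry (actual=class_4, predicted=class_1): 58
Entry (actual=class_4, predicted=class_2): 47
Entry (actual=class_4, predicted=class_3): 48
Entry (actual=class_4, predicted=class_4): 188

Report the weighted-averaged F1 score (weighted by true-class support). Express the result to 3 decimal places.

Per-class F1 score (2·TP/(2·TP+FP+FN)):
  class_0: TP=108, FP=23+22+25+56=126, FN=14+19+16+10=59 → 216/401 = 0.5387
  class_1: TP=347, FP=14+15+54+58=141, FN=23+25+34+32=114 → 694/949 = 0.7313
  class_2: TP=73, FP=19+25+28+47=119, FN=22+15+19+27=83 → 146/348 = 0.4195
  class_3: TP=283, FP=16+34+19+48=117, FN=25+54+28+40=147 → 566/830 = 0.6819
  class_4: TP=188, FP=10+32+27+40=109, FN=56+58+47+48=209 → 376/694 = 0.5418
Weighted-F1 score = Σ (supportᵢ/N)·F1 scoreᵢ with N=1611: (167/1611)·0.5387 + (461/1611)·0.7313 + (156/1611)·0.4195 + (430/1611)·0.6819 + (397/1611)·0.5418 = 0.621

0.621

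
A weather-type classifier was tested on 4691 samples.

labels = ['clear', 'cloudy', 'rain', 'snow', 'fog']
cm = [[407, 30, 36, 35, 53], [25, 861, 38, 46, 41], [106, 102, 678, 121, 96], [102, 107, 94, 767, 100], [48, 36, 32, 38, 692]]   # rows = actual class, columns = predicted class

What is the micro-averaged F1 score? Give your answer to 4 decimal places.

Micro-averaging pools counts across classes: ΣTP=3405, ΣFP=1286, ΣFN=1286.
Micro-F1 score = 2·TP/(2·TP+FP+FN) on pooled counts = 0.7259 (equals overall accuracy in single-label multiclass).

0.7259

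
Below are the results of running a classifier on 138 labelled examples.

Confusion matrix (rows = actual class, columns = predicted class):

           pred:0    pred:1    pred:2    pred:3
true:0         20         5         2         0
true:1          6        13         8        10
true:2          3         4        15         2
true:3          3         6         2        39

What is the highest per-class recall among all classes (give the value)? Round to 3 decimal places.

0.780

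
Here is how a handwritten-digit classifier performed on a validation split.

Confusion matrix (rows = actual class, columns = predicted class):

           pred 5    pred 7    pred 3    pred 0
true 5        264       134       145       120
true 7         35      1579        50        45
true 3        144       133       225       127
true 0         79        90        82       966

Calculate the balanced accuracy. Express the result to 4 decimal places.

0.6184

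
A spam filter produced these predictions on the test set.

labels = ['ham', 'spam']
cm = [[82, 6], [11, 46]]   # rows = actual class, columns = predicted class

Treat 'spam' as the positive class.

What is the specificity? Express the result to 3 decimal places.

Specificity = TN/(TN+FP) = 82/(82+6) = 0.932

0.932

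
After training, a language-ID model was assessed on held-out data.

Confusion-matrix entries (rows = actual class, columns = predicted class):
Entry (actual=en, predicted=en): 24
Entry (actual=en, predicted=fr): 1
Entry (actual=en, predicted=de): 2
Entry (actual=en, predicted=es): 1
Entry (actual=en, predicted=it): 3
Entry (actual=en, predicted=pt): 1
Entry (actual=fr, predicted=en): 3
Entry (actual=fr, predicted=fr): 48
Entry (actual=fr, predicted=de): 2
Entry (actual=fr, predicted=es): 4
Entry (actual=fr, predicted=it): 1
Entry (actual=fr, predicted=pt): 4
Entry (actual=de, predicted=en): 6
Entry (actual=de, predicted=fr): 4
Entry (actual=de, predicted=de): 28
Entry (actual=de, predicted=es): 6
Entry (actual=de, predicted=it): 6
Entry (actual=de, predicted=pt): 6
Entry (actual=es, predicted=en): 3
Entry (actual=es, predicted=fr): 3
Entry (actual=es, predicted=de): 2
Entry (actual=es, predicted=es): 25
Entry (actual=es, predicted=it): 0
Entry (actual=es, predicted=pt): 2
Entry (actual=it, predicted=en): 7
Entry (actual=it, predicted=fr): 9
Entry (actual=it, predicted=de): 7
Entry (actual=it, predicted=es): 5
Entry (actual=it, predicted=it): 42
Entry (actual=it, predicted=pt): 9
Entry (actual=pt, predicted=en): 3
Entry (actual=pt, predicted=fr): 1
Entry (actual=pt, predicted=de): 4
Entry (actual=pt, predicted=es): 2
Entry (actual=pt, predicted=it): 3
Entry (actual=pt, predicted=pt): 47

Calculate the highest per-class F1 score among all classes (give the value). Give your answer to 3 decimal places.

Per-class F1 score (2·TP/(2·TP+FP+FN)):
  en: TP=24, FP=3+6+3+7+3=22, FN=1+2+1+3+1=8 → 48/78 = 0.6154
  fr: TP=48, FP=1+4+3+9+1=18, FN=3+2+4+1+4=14 → 96/128 = 0.7500
  de: TP=28, FP=2+2+2+7+4=17, FN=6+4+6+6+6=28 → 56/101 = 0.5545
  es: TP=25, FP=1+4+6+5+2=18, FN=3+3+2+0+2=10 → 50/78 = 0.6410
  it: TP=42, FP=3+1+6+0+3=13, FN=7+9+7+5+9=37 → 84/134 = 0.6269
  pt: TP=47, FP=1+4+6+2+9=22, FN=3+1+4+2+3=13 → 94/129 = 0.7287
Highest is class 'fr' with F1 score = 0.750.

0.750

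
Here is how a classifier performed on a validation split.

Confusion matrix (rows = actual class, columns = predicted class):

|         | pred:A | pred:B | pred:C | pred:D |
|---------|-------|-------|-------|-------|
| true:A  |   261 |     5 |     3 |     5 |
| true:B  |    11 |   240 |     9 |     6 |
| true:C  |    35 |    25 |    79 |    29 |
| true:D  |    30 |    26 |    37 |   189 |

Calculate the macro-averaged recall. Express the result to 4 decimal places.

0.7488

Per-class recall (TP/(TP+FN)):
  A: TP=261, FN=5+3+5=13 → 261/274 = 0.95255
  B: TP=240, FN=11+9+6=26 → 240/266 = 0.90226
  C: TP=79, FN=35+25+29=89 → 79/168 = 0.47024
  D: TP=189, FN=30+26+37=93 → 189/282 = 0.67021
Macro-recall = mean = (0.95255 + 0.90226 + 0.47024 + 0.67021) / 4 = 0.7488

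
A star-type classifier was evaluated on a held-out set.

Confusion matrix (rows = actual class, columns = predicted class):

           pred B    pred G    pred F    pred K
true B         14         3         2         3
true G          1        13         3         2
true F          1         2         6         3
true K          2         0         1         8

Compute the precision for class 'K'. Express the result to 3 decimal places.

Treat 'K' as positive and all other classes as negative.
precision = TP/(TP+FP).
K: TP=8, FP=3+2+3=8 → 8/16 = 0.5000

0.500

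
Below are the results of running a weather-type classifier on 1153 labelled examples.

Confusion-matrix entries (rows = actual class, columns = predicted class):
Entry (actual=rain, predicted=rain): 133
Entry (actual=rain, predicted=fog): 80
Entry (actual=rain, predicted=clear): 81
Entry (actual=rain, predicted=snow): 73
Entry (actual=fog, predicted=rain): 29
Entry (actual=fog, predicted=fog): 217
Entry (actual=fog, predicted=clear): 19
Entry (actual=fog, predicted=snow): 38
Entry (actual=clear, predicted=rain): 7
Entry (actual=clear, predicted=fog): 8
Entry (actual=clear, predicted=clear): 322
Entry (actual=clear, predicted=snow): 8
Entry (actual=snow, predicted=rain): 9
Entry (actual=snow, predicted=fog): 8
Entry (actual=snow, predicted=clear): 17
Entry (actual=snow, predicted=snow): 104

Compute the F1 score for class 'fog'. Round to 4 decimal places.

Take TP from the diagonal, FP from the rest of the 'fog' prediction marginal, FN from the rest of the 'fog' actual marginal.
F1 score = 2·TP/(2·TP+FP+FN).
fog: TP=217, FP=80+8+8=96, FN=29+19+38=86 → 434/616 = 0.70455

0.7045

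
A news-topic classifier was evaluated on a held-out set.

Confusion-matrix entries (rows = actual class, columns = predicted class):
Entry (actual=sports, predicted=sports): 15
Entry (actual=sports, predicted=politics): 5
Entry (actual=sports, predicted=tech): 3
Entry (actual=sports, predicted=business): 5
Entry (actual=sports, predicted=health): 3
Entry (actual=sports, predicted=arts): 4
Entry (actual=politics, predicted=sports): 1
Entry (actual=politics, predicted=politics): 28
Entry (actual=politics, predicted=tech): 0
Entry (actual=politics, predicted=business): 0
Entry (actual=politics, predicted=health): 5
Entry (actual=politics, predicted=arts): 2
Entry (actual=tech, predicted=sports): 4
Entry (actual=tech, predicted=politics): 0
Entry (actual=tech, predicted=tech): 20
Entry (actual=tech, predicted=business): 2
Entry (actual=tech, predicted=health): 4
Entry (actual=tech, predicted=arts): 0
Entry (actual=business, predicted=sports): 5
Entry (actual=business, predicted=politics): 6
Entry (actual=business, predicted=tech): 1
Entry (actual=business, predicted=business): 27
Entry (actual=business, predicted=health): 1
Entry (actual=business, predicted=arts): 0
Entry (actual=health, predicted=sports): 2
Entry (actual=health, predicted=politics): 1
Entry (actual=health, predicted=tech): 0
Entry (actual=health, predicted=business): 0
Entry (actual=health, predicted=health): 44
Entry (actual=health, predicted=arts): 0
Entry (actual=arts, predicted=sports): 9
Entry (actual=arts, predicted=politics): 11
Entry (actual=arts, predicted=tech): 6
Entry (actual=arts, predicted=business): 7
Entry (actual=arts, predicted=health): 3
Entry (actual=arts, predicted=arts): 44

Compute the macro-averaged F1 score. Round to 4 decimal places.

Per-class F1 score (2·TP/(2·TP+FP+FN)):
  sports: TP=15, FP=1+4+5+2+9=21, FN=5+3+5+3+4=20 → 30/71 = 0.42254
  politics: TP=28, FP=5+0+6+1+11=23, FN=1+0+0+5+2=8 → 56/87 = 0.64368
  tech: TP=20, FP=3+0+1+0+6=10, FN=4+0+2+4+0=10 → 40/60 = 0.66667
  business: TP=27, FP=5+0+2+0+7=14, FN=5+6+1+1+0=13 → 54/81 = 0.66667
  health: TP=44, FP=3+5+4+1+3=16, FN=2+1+0+0+0=3 → 88/107 = 0.82243
  arts: TP=44, FP=4+2+0+0+0=6, FN=9+11+6+7+3=36 → 88/130 = 0.67692
Macro-F1 score = mean = (0.42254 + 0.64368 + 0.66667 + 0.66667 + 0.82243 + 0.67692) / 6 = 0.6498

0.6498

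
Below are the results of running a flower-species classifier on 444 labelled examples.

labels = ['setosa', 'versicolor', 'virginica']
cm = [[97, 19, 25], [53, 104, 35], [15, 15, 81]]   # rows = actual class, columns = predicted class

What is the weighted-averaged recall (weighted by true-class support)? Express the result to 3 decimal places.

0.635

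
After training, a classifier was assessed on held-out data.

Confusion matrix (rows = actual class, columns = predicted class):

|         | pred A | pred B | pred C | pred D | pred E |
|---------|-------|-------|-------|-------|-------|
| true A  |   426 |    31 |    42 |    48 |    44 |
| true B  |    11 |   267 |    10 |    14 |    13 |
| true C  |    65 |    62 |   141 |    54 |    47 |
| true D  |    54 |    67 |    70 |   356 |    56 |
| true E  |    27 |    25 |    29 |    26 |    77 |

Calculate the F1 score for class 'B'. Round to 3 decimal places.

Take TP from the diagonal, FP from the rest of the 'B' prediction marginal, FN from the rest of the 'B' actual marginal.
F1 score = 2·TP/(2·TP+FP+FN).
B: TP=267, FP=31+62+67+25=185, FN=11+10+14+13=48 → 534/767 = 0.6962

0.696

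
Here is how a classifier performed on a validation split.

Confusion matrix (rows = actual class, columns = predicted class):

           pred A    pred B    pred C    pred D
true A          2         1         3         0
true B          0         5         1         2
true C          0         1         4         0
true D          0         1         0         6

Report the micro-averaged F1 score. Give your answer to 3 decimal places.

0.654

Micro-averaging pools counts across classes: ΣTP=17, ΣFP=9, ΣFN=9.
Micro-F1 score = 2·TP/(2·TP+FP+FN) on pooled counts = 0.654 (equals overall accuracy in single-label multiclass).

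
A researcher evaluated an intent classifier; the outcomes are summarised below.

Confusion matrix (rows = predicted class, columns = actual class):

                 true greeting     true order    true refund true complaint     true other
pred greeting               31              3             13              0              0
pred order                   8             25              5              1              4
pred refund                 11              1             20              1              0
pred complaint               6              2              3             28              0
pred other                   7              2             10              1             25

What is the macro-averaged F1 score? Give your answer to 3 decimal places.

0.635

Per-class F1 score (2·TP/(2·TP+FP+FN)):
  greeting: TP=31, FP=3+13+0+0=16, FN=8+11+6+7=32 → 62/110 = 0.5636
  order: TP=25, FP=8+5+1+4=18, FN=3+1+2+2=8 → 50/76 = 0.6579
  refund: TP=20, FP=11+1+1+0=13, FN=13+5+3+10=31 → 40/84 = 0.4762
  complaint: TP=28, FP=6+2+3+0=11, FN=0+1+1+1=3 → 56/70 = 0.8000
  other: TP=25, FP=7+2+10+1=20, FN=0+4+0+0=4 → 50/74 = 0.6757
Macro-F1 score = mean = (0.5636 + 0.6579 + 0.4762 + 0.8000 + 0.6757) / 5 = 0.635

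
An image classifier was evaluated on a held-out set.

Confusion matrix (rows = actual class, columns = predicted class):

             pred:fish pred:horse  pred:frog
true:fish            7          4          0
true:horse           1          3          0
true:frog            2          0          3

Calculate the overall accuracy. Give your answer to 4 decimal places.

0.6500

Accuracy = trace / total = (7+3+3=13) / 20 = 13/20 = 0.6500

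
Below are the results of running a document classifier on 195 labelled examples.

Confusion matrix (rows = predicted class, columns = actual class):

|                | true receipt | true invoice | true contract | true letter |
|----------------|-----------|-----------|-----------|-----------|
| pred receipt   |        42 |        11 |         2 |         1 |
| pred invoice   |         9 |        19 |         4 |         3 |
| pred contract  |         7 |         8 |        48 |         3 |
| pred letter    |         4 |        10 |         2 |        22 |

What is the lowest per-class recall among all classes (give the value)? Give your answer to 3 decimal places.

0.396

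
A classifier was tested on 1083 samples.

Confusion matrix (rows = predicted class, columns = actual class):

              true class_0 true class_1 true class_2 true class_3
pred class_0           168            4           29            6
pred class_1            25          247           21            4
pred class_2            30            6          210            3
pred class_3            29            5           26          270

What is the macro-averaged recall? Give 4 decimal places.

Per-class recall (TP/(TP+FN)):
  class_0: TP=168, FN=25+30+29=84 → 168/252 = 0.66667
  class_1: TP=247, FN=4+6+5=15 → 247/262 = 0.94275
  class_2: TP=210, FN=29+21+26=76 → 210/286 = 0.73427
  class_3: TP=270, FN=6+4+3=13 → 270/283 = 0.95406
Macro-recall = mean = (0.66667 + 0.94275 + 0.73427 + 0.95406) / 4 = 0.8244

0.8244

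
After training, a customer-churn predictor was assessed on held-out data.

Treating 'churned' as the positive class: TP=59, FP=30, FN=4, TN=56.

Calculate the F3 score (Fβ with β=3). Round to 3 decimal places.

Fβ = (1+β²)·TP / ((1+β²)·TP + β²·FN + FP), with β²=9
= 10·59 / (10·59 + 9·4 + 30) = 0.899

0.899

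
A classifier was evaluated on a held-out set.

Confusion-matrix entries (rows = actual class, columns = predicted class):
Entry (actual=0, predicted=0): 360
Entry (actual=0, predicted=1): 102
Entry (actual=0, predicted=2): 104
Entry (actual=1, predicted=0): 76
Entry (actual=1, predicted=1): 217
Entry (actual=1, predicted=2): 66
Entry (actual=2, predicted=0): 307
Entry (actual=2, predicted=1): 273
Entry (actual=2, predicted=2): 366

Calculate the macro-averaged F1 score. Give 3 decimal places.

0.500

Per-class F1 score (2·TP/(2·TP+FP+FN)):
  0: TP=360, FP=76+307=383, FN=102+104=206 → 720/1309 = 0.5500
  1: TP=217, FP=102+273=375, FN=76+66=142 → 434/951 = 0.4564
  2: TP=366, FP=104+66=170, FN=307+273=580 → 732/1482 = 0.4939
Macro-F1 score = mean = (0.5500 + 0.4564 + 0.4939) / 3 = 0.500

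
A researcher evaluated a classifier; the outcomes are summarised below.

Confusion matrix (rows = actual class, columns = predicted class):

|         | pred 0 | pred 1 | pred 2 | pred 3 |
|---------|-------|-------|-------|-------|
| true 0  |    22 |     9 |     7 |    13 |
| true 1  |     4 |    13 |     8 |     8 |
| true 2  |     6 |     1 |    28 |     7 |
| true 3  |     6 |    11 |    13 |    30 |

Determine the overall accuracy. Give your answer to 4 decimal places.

0.5000

Accuracy = trace / total = (22+13+28+30=93) / 186 = 93/186 = 0.5000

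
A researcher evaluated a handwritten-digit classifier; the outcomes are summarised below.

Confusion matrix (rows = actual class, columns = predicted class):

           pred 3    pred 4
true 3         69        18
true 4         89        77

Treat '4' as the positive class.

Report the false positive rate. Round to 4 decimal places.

0.2069

FPR = FP/(FP+TN) = 18/(18+69) = 0.2069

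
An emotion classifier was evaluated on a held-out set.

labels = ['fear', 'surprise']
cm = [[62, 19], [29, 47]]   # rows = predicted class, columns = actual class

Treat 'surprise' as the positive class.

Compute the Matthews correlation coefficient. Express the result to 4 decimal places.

0.3886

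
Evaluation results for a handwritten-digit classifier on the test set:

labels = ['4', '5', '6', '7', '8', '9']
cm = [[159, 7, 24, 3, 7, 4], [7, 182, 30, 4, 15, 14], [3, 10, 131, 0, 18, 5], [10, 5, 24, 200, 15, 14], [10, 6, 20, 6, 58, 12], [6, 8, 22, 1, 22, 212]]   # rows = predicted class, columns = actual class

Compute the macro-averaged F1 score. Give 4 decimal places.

Per-class F1 score (2·TP/(2·TP+FP+FN)):
  4: TP=159, FP=7+24+3+7+4=45, FN=7+3+10+10+6=36 → 318/399 = 0.79699
  5: TP=182, FP=7+30+4+15+14=70, FN=7+10+5+6+8=36 → 364/470 = 0.77447
  6: TP=131, FP=3+10+0+18+5=36, FN=24+30+24+20+22=120 → 262/418 = 0.62679
  7: TP=200, FP=10+5+24+15+14=68, FN=3+4+0+6+1=14 → 400/482 = 0.82988
  8: TP=58, FP=10+6+20+6+12=54, FN=7+15+18+15+22=77 → 116/247 = 0.46964
  9: TP=212, FP=6+8+22+1+22=59, FN=4+14+5+14+12=49 → 424/532 = 0.79699
Macro-F1 score = mean = (0.79699 + 0.77447 + 0.62679 + 0.82988 + 0.46964 + 0.79699) / 6 = 0.7158

0.7158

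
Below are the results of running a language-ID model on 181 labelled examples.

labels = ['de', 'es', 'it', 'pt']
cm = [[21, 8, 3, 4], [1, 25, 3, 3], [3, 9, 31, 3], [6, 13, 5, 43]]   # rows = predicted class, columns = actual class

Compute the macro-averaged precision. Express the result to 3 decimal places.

0.670

Per-class precision (TP/(TP+FP)):
  de: TP=21, FP=8+3+4=15 → 21/36 = 0.5833
  es: TP=25, FP=1+3+3=7 → 25/32 = 0.7813
  it: TP=31, FP=3+9+3=15 → 31/46 = 0.6739
  pt: TP=43, FP=6+13+5=24 → 43/67 = 0.6418
Macro-precision = mean = (0.5833 + 0.7813 + 0.6739 + 0.6418) / 4 = 0.670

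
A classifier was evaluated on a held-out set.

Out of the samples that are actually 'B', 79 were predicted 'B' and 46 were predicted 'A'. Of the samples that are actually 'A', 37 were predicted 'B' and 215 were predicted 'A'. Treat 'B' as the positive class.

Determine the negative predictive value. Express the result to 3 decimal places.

NPV = TN/(TN+FN) = 215/(215+46) = 0.824

0.824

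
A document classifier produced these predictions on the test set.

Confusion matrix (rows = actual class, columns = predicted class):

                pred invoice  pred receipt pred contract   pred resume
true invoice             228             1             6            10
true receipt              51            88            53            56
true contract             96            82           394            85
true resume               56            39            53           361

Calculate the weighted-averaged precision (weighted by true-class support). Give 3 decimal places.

Per-class precision (TP/(TP+FP)):
  invoice: TP=228, FP=51+96+56=203 → 228/431 = 0.5290
  receipt: TP=88, FP=1+82+39=122 → 88/210 = 0.4190
  contract: TP=394, FP=6+53+53=112 → 394/506 = 0.7787
  resume: TP=361, FP=10+56+85=151 → 361/512 = 0.7051
Weighted-precision = Σ (supportᵢ/N)·precisionᵢ with N=1659: (245/1659)·0.5290 + (248/1659)·0.4190 + (657/1659)·0.7787 + (509/1659)·0.7051 = 0.665

0.665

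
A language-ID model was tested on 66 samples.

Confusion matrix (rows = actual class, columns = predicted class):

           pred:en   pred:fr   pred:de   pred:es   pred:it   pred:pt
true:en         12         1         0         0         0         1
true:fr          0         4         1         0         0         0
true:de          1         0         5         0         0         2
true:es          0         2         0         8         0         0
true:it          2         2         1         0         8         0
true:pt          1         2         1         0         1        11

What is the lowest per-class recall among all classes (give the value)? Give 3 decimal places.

0.615

Per-class recall (TP/(TP+FN)):
  en: TP=12, FN=1+0+0+0+1=2 → 12/14 = 0.8571
  fr: TP=4, FN=0+1+0+0+0=1 → 4/5 = 0.8000
  de: TP=5, FN=1+0+0+0+2=3 → 5/8 = 0.6250
  es: TP=8, FN=0+2+0+0+0=2 → 8/10 = 0.8000
  it: TP=8, FN=2+2+1+0+0=5 → 8/13 = 0.6154
  pt: TP=11, FN=1+2+1+0+1=5 → 11/16 = 0.6875
Lowest is class 'it' with recall = 0.615.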